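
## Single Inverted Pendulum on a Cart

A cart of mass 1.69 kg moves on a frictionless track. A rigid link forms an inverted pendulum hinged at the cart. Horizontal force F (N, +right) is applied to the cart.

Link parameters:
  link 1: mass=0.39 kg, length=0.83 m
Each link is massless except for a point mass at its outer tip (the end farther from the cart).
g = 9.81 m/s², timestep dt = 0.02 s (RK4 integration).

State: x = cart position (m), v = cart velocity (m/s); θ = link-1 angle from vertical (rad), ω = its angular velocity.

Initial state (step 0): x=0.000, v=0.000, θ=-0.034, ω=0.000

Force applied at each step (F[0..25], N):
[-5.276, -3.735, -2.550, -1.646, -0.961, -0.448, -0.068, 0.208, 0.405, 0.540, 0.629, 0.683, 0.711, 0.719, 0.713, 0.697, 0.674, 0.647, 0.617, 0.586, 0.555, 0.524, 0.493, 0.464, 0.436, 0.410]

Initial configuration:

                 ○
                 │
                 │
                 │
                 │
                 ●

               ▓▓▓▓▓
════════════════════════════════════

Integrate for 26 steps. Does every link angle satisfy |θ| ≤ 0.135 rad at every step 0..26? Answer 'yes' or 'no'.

Answer: yes

Derivation:
apply F[0]=-5.276 → step 1: x=-0.001, v=-0.061, θ=-0.033, ω=0.065
apply F[1]=-3.735 → step 2: x=-0.002, v=-0.104, θ=-0.032, ω=0.109
apply F[2]=-2.550 → step 3: x=-0.005, v=-0.132, θ=-0.029, ω=0.137
apply F[3]=-1.646 → step 4: x=-0.007, v=-0.151, θ=-0.026, ω=0.152
apply F[4]=-0.961 → step 5: x=-0.011, v=-0.161, θ=-0.023, ω=0.158
apply F[5]=-0.448 → step 6: x=-0.014, v=-0.165, θ=-0.020, ω=0.159
apply F[6]=-0.068 → step 7: x=-0.017, v=-0.165, θ=-0.017, ω=0.154
apply F[7]=+0.208 → step 8: x=-0.020, v=-0.162, θ=-0.014, ω=0.147
apply F[8]=+0.405 → step 9: x=-0.024, v=-0.157, θ=-0.011, ω=0.137
apply F[9]=+0.540 → step 10: x=-0.027, v=-0.150, θ=-0.008, ω=0.127
apply F[10]=+0.629 → step 11: x=-0.030, v=-0.142, θ=-0.006, ω=0.116
apply F[11]=+0.683 → step 12: x=-0.032, v=-0.134, θ=-0.004, ω=0.105
apply F[12]=+0.711 → step 13: x=-0.035, v=-0.125, θ=-0.002, ω=0.094
apply F[13]=+0.719 → step 14: x=-0.037, v=-0.117, θ=0.000, ω=0.083
apply F[14]=+0.713 → step 15: x=-0.040, v=-0.108, θ=0.002, ω=0.073
apply F[15]=+0.697 → step 16: x=-0.042, v=-0.100, θ=0.003, ω=0.064
apply F[16]=+0.674 → step 17: x=-0.044, v=-0.092, θ=0.004, ω=0.055
apply F[17]=+0.647 → step 18: x=-0.045, v=-0.085, θ=0.005, ω=0.048
apply F[18]=+0.617 → step 19: x=-0.047, v=-0.078, θ=0.006, ω=0.040
apply F[19]=+0.586 → step 20: x=-0.048, v=-0.071, θ=0.007, ω=0.034
apply F[20]=+0.555 → step 21: x=-0.050, v=-0.065, θ=0.007, ω=0.028
apply F[21]=+0.524 → step 22: x=-0.051, v=-0.059, θ=0.008, ω=0.023
apply F[22]=+0.493 → step 23: x=-0.052, v=-0.054, θ=0.008, ω=0.018
apply F[23]=+0.464 → step 24: x=-0.053, v=-0.049, θ=0.009, ω=0.014
apply F[24]=+0.436 → step 25: x=-0.054, v=-0.044, θ=0.009, ω=0.010
apply F[25]=+0.410 → step 26: x=-0.055, v=-0.039, θ=0.009, ω=0.007
Max |angle| over trajectory = 0.034 rad; bound = 0.135 → within bound.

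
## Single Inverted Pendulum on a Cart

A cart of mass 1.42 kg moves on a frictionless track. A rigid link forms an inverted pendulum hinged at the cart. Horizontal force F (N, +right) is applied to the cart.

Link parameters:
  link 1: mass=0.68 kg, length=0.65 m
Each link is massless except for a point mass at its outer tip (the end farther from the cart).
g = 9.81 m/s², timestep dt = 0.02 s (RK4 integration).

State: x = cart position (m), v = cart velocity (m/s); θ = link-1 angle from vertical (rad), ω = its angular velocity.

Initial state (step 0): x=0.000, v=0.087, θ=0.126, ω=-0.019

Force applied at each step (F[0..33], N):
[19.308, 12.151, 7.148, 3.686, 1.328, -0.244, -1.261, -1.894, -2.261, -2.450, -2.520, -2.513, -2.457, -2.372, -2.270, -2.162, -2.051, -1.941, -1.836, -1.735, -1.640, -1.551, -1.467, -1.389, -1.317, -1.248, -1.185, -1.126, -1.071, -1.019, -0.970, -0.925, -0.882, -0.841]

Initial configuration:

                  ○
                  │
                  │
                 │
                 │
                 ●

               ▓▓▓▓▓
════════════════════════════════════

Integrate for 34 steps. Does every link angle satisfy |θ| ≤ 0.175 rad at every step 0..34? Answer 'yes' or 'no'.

apply F[0]=+19.308 → step 1: x=0.004, v=0.345, θ=0.122, ω=-0.376
apply F[1]=+12.151 → step 2: x=0.013, v=0.505, θ=0.112, ω=-0.584
apply F[2]=+7.148 → step 3: x=0.024, v=0.595, θ=0.100, ω=-0.691
apply F[3]=+3.686 → step 4: x=0.036, v=0.639, θ=0.086, ω=-0.729
apply F[4]=+1.328 → step 5: x=0.049, v=0.650, θ=0.071, ω=-0.723
apply F[5]=-0.244 → step 6: x=0.062, v=0.641, θ=0.057, ω=-0.690
apply F[6]=-1.261 → step 7: x=0.075, v=0.619, θ=0.044, ω=-0.640
apply F[7]=-1.894 → step 8: x=0.087, v=0.589, θ=0.031, ω=-0.583
apply F[8]=-2.261 → step 9: x=0.098, v=0.555, θ=0.020, ω=-0.522
apply F[9]=-2.450 → step 10: x=0.109, v=0.519, θ=0.011, ω=-0.463
apply F[10]=-2.520 → step 11: x=0.119, v=0.483, θ=0.002, ω=-0.405
apply F[11]=-2.513 → step 12: x=0.128, v=0.447, θ=-0.006, ω=-0.352
apply F[12]=-2.457 → step 13: x=0.137, v=0.414, θ=-0.012, ω=-0.303
apply F[13]=-2.372 → step 14: x=0.145, v=0.382, θ=-0.018, ω=-0.258
apply F[14]=-2.270 → step 15: x=0.152, v=0.352, θ=-0.023, ω=-0.218
apply F[15]=-2.162 → step 16: x=0.159, v=0.323, θ=-0.027, ω=-0.182
apply F[16]=-2.051 → step 17: x=0.165, v=0.297, θ=-0.030, ω=-0.150
apply F[17]=-1.941 → step 18: x=0.171, v=0.273, θ=-0.033, ω=-0.122
apply F[18]=-1.836 → step 19: x=0.176, v=0.250, θ=-0.035, ω=-0.098
apply F[19]=-1.735 → step 20: x=0.181, v=0.229, θ=-0.037, ω=-0.076
apply F[20]=-1.640 → step 21: x=0.185, v=0.209, θ=-0.038, ω=-0.057
apply F[21]=-1.551 → step 22: x=0.189, v=0.191, θ=-0.039, ω=-0.041
apply F[22]=-1.467 → step 23: x=0.193, v=0.174, θ=-0.040, ω=-0.026
apply F[23]=-1.389 → step 24: x=0.196, v=0.158, θ=-0.040, ω=-0.014
apply F[24]=-1.317 → step 25: x=0.199, v=0.144, θ=-0.040, ω=-0.004
apply F[25]=-1.248 → step 26: x=0.202, v=0.130, θ=-0.040, ω=0.006
apply F[26]=-1.185 → step 27: x=0.204, v=0.117, θ=-0.040, ω=0.013
apply F[27]=-1.126 → step 28: x=0.206, v=0.105, θ=-0.040, ω=0.020
apply F[28]=-1.071 → step 29: x=0.208, v=0.093, θ=-0.039, ω=0.026
apply F[29]=-1.019 → step 30: x=0.210, v=0.083, θ=-0.039, ω=0.030
apply F[30]=-0.970 → step 31: x=0.212, v=0.073, θ=-0.038, ω=0.034
apply F[31]=-0.925 → step 32: x=0.213, v=0.063, θ=-0.037, ω=0.037
apply F[32]=-0.882 → step 33: x=0.214, v=0.054, θ=-0.036, ω=0.040
apply F[33]=-0.841 → step 34: x=0.215, v=0.046, θ=-0.036, ω=0.042
Max |angle| over trajectory = 0.126 rad; bound = 0.175 → within bound.

Answer: yes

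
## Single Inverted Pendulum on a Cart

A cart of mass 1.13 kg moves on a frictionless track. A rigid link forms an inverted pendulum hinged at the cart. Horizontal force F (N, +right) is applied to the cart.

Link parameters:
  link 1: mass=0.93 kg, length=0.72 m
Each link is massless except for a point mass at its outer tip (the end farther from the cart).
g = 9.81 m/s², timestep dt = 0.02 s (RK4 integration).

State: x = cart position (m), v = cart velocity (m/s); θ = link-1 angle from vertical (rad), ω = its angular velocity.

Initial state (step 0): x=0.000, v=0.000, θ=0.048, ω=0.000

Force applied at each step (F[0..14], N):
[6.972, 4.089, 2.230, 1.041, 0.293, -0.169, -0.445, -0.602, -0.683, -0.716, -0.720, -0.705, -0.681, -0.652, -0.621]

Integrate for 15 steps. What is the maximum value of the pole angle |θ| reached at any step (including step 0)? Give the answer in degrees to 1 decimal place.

apply F[0]=+6.972 → step 1: x=0.001, v=0.116, θ=0.047, ω=-0.147
apply F[1]=+4.089 → step 2: x=0.004, v=0.181, θ=0.043, ω=-0.225
apply F[2]=+2.230 → step 3: x=0.008, v=0.214, θ=0.038, ω=-0.260
apply F[3]=+1.041 → step 4: x=0.012, v=0.226, θ=0.033, ω=-0.268
apply F[4]=+0.293 → step 5: x=0.017, v=0.227, θ=0.027, ω=-0.260
apply F[5]=-0.169 → step 6: x=0.021, v=0.220, θ=0.022, ω=-0.244
apply F[6]=-0.445 → step 7: x=0.026, v=0.209, θ=0.018, ω=-0.223
apply F[7]=-0.602 → step 8: x=0.030, v=0.195, θ=0.013, ω=-0.201
apply F[8]=-0.683 → step 9: x=0.034, v=0.181, θ=0.010, ω=-0.178
apply F[9]=-0.716 → step 10: x=0.037, v=0.168, θ=0.006, ω=-0.157
apply F[10]=-0.720 → step 11: x=0.040, v=0.154, θ=0.003, ω=-0.137
apply F[11]=-0.705 → step 12: x=0.043, v=0.141, θ=0.001, ω=-0.118
apply F[12]=-0.681 → step 13: x=0.046, v=0.129, θ=-0.001, ω=-0.102
apply F[13]=-0.652 → step 14: x=0.048, v=0.118, θ=-0.003, ω=-0.087
apply F[14]=-0.621 → step 15: x=0.051, v=0.108, θ=-0.005, ω=-0.073
Max |angle| over trajectory = 0.048 rad = 2.8°.

Answer: 2.8°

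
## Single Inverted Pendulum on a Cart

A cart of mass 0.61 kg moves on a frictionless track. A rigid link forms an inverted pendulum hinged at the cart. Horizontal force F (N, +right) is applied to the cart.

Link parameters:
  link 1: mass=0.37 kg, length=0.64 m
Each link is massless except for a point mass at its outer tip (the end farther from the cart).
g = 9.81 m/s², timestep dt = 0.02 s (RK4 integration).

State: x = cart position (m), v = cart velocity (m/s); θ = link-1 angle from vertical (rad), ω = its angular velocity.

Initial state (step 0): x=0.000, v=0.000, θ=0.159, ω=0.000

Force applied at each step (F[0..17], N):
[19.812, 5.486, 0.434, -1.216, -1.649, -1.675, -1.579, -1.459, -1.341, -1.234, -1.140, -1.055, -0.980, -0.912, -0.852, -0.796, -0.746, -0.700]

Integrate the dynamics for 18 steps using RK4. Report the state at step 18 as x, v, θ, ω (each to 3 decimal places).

Answer: x=0.165, v=0.193, θ=-0.027, ω=-0.090

Derivation:
apply F[0]=+19.812 → step 1: x=0.006, v=0.623, θ=0.150, ω=-0.913
apply F[1]=+5.486 → step 2: x=0.020, v=0.785, θ=0.130, ω=-1.122
apply F[2]=+0.434 → step 3: x=0.036, v=0.787, θ=0.107, ω=-1.088
apply F[3]=-1.216 → step 4: x=0.051, v=0.736, θ=0.087, ω=-0.980
apply F[4]=-1.649 → step 5: x=0.065, v=0.674, θ=0.068, ω=-0.859
apply F[5]=-1.675 → step 6: x=0.078, v=0.612, θ=0.052, ω=-0.745
apply F[6]=-1.579 → step 7: x=0.090, v=0.555, θ=0.039, ω=-0.642
apply F[7]=-1.459 → step 8: x=0.100, v=0.504, θ=0.027, ω=-0.551
apply F[8]=-1.341 → step 9: x=0.110, v=0.457, θ=0.016, ω=-0.472
apply F[9]=-1.234 → step 10: x=0.119, v=0.415, θ=0.008, ω=-0.403
apply F[10]=-1.140 → step 11: x=0.127, v=0.378, θ=0.000, ω=-0.343
apply F[11]=-1.055 → step 12: x=0.134, v=0.343, θ=-0.006, ω=-0.290
apply F[12]=-0.980 → step 13: x=0.140, v=0.312, θ=-0.011, ω=-0.245
apply F[13]=-0.912 → step 14: x=0.146, v=0.284, θ=-0.016, ω=-0.205
apply F[14]=-0.852 → step 15: x=0.152, v=0.258, θ=-0.020, ω=-0.170
apply F[15]=-0.796 → step 16: x=0.157, v=0.235, θ=-0.023, ω=-0.139
apply F[16]=-0.746 → step 17: x=0.161, v=0.213, θ=-0.025, ω=-0.113
apply F[17]=-0.700 → step 18: x=0.165, v=0.193, θ=-0.027, ω=-0.090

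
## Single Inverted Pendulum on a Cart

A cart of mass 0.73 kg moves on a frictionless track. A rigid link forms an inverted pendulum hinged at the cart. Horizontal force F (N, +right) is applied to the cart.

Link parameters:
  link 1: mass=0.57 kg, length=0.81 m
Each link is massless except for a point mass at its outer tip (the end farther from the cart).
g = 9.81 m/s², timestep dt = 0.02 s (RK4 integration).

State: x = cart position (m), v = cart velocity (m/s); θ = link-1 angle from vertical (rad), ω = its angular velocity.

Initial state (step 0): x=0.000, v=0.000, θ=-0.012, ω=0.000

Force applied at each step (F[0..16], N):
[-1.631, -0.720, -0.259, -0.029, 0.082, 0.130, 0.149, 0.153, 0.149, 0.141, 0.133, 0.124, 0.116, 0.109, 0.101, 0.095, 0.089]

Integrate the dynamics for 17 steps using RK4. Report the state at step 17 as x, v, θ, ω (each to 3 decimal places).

Answer: x=-0.015, v=-0.020, θ=0.002, ω=0.011

Derivation:
apply F[0]=-1.631 → step 1: x=-0.000, v=-0.043, θ=-0.011, ω=0.050
apply F[1]=-0.720 → step 2: x=-0.001, v=-0.061, θ=-0.010, ω=0.070
apply F[2]=-0.259 → step 3: x=-0.003, v=-0.067, θ=-0.009, ω=0.074
apply F[3]=-0.029 → step 4: x=-0.004, v=-0.066, θ=-0.007, ω=0.072
apply F[4]=+0.082 → step 5: x=-0.005, v=-0.063, θ=-0.006, ω=0.066
apply F[5]=+0.130 → step 6: x=-0.007, v=-0.058, θ=-0.005, ω=0.059
apply F[6]=+0.149 → step 7: x=-0.008, v=-0.054, θ=-0.004, ω=0.053
apply F[7]=+0.153 → step 8: x=-0.009, v=-0.049, θ=-0.003, ω=0.046
apply F[8]=+0.149 → step 9: x=-0.010, v=-0.045, θ=-0.002, ω=0.040
apply F[9]=+0.141 → step 10: x=-0.011, v=-0.041, θ=-0.001, ω=0.035
apply F[10]=+0.133 → step 11: x=-0.011, v=-0.037, θ=-0.000, ω=0.030
apply F[11]=+0.124 → step 12: x=-0.012, v=-0.033, θ=0.000, ω=0.026
apply F[12]=+0.116 → step 13: x=-0.013, v=-0.030, θ=0.001, ω=0.022
apply F[13]=+0.109 → step 14: x=-0.013, v=-0.027, θ=0.001, ω=0.018
apply F[14]=+0.101 → step 15: x=-0.014, v=-0.025, θ=0.001, ω=0.016
apply F[15]=+0.095 → step 16: x=-0.014, v=-0.022, θ=0.002, ω=0.013
apply F[16]=+0.089 → step 17: x=-0.015, v=-0.020, θ=0.002, ω=0.011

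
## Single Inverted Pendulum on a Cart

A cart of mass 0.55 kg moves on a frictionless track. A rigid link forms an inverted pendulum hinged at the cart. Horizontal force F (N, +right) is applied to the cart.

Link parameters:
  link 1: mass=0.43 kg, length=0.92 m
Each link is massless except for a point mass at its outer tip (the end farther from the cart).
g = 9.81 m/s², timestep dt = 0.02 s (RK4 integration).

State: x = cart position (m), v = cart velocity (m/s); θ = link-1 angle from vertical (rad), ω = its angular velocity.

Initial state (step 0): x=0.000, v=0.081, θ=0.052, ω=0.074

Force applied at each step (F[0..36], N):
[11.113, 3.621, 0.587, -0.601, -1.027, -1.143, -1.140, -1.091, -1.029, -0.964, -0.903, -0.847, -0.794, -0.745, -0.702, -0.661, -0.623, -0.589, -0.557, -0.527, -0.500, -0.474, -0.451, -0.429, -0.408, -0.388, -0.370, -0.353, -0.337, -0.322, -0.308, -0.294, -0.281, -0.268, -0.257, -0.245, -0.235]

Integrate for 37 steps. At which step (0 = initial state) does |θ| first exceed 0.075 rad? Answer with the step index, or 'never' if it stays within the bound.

apply F[0]=+11.113 → step 1: x=0.006, v=0.476, θ=0.049, ω=-0.344
apply F[1]=+3.621 → step 2: x=0.016, v=0.601, θ=0.041, ω=-0.470
apply F[2]=+0.587 → step 3: x=0.029, v=0.617, θ=0.032, ω=-0.479
apply F[3]=-0.601 → step 4: x=0.041, v=0.591, θ=0.022, ω=-0.446
apply F[4]=-1.027 → step 5: x=0.052, v=0.551, θ=0.014, ω=-0.398
apply F[5]=-1.143 → step 6: x=0.063, v=0.508, θ=0.007, ω=-0.349
apply F[6]=-1.140 → step 7: x=0.072, v=0.466, θ=0.000, ω=-0.303
apply F[7]=-1.091 → step 8: x=0.081, v=0.427, θ=-0.006, ω=-0.261
apply F[8]=-1.029 → step 9: x=0.089, v=0.391, θ=-0.010, ω=-0.223
apply F[9]=-0.964 → step 10: x=0.097, v=0.357, θ=-0.015, ω=-0.190
apply F[10]=-0.903 → step 11: x=0.104, v=0.327, θ=-0.018, ω=-0.160
apply F[11]=-0.847 → step 12: x=0.110, v=0.299, θ=-0.021, ω=-0.134
apply F[12]=-0.794 → step 13: x=0.116, v=0.274, θ=-0.023, ω=-0.111
apply F[13]=-0.745 → step 14: x=0.121, v=0.250, θ=-0.026, ω=-0.091
apply F[14]=-0.702 → step 15: x=0.126, v=0.229, θ=-0.027, ω=-0.074
apply F[15]=-0.661 → step 16: x=0.130, v=0.209, θ=-0.028, ω=-0.058
apply F[16]=-0.623 → step 17: x=0.134, v=0.191, θ=-0.030, ω=-0.045
apply F[17]=-0.589 → step 18: x=0.138, v=0.174, θ=-0.030, ω=-0.033
apply F[18]=-0.557 → step 19: x=0.141, v=0.159, θ=-0.031, ω=-0.022
apply F[19]=-0.527 → step 20: x=0.144, v=0.144, θ=-0.031, ω=-0.013
apply F[20]=-0.500 → step 21: x=0.147, v=0.131, θ=-0.031, ω=-0.005
apply F[21]=-0.474 → step 22: x=0.149, v=0.119, θ=-0.031, ω=0.001
apply F[22]=-0.451 → step 23: x=0.152, v=0.107, θ=-0.031, ω=0.007
apply F[23]=-0.429 → step 24: x=0.154, v=0.096, θ=-0.031, ω=0.012
apply F[24]=-0.408 → step 25: x=0.156, v=0.086, θ=-0.031, ω=0.017
apply F[25]=-0.388 → step 26: x=0.157, v=0.077, θ=-0.030, ω=0.020
apply F[26]=-0.370 → step 27: x=0.159, v=0.068, θ=-0.030, ω=0.024
apply F[27]=-0.353 → step 28: x=0.160, v=0.060, θ=-0.030, ω=0.026
apply F[28]=-0.337 → step 29: x=0.161, v=0.052, θ=-0.029, ω=0.028
apply F[29]=-0.322 → step 30: x=0.162, v=0.044, θ=-0.028, ω=0.030
apply F[30]=-0.308 → step 31: x=0.163, v=0.038, θ=-0.028, ω=0.032
apply F[31]=-0.294 → step 32: x=0.163, v=0.031, θ=-0.027, ω=0.033
apply F[32]=-0.281 → step 33: x=0.164, v=0.025, θ=-0.026, ω=0.034
apply F[33]=-0.268 → step 34: x=0.164, v=0.019, θ=-0.026, ω=0.034
apply F[34]=-0.257 → step 35: x=0.165, v=0.014, θ=-0.025, ω=0.035
apply F[35]=-0.245 → step 36: x=0.165, v=0.009, θ=-0.024, ω=0.035
apply F[36]=-0.235 → step 37: x=0.165, v=0.004, θ=-0.024, ω=0.035
max |θ| = 0.052 ≤ 0.075 over all 38 states.

Answer: never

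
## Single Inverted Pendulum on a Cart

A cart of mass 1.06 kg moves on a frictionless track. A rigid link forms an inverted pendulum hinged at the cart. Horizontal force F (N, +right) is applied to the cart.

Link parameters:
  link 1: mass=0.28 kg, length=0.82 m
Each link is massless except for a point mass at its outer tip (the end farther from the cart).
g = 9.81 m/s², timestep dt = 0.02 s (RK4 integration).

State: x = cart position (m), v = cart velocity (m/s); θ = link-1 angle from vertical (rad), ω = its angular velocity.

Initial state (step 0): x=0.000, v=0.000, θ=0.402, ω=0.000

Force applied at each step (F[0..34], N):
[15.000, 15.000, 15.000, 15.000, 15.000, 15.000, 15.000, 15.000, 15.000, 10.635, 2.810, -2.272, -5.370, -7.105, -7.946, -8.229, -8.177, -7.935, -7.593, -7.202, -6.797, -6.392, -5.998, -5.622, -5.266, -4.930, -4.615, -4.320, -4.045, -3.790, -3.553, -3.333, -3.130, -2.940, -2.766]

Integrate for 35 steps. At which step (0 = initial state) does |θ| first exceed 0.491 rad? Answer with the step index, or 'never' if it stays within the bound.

Answer: never

Derivation:
apply F[0]=+15.000 → step 1: x=0.003, v=0.254, θ=0.400, ω=-0.192
apply F[1]=+15.000 → step 2: x=0.010, v=0.509, θ=0.394, ω=-0.385
apply F[2]=+15.000 → step 3: x=0.023, v=0.764, θ=0.385, ω=-0.583
apply F[3]=+15.000 → step 4: x=0.041, v=1.021, θ=0.371, ω=-0.785
apply F[4]=+15.000 → step 5: x=0.064, v=1.279, θ=0.353, ω=-0.995
apply F[5]=+15.000 → step 6: x=0.092, v=1.540, θ=0.331, ω=-1.214
apply F[6]=+15.000 → step 7: x=0.125, v=1.803, θ=0.305, ω=-1.444
apply F[7]=+15.000 → step 8: x=0.164, v=2.069, θ=0.273, ω=-1.687
apply F[8]=+15.000 → step 9: x=0.208, v=2.339, θ=0.237, ω=-1.944
apply F[9]=+10.635 → step 10: x=0.257, v=2.530, θ=0.196, ω=-2.121
apply F[10]=+2.810 → step 11: x=0.308, v=2.577, θ=0.154, ω=-2.136
apply F[11]=-2.272 → step 12: x=0.359, v=2.530, θ=0.112, ω=-2.047
apply F[12]=-5.370 → step 13: x=0.409, v=2.426, θ=0.073, ω=-1.899
apply F[13]=-7.105 → step 14: x=0.456, v=2.290, θ=0.036, ω=-1.720
apply F[14]=-7.946 → step 15: x=0.500, v=2.139, θ=0.004, ω=-1.532
apply F[15]=-8.229 → step 16: x=0.541, v=1.985, θ=-0.025, ω=-1.346
apply F[16]=-8.177 → step 17: x=0.579, v=1.832, θ=-0.050, ω=-1.169
apply F[17]=-7.935 → step 18: x=0.615, v=1.685, θ=-0.072, ω=-1.005
apply F[18]=-7.593 → step 19: x=0.647, v=1.546, θ=-0.090, ω=-0.855
apply F[19]=-7.202 → step 20: x=0.677, v=1.415, θ=-0.106, ω=-0.720
apply F[20]=-6.797 → step 21: x=0.704, v=1.293, θ=-0.119, ω=-0.599
apply F[21]=-6.392 → step 22: x=0.728, v=1.179, θ=-0.130, ω=-0.491
apply F[22]=-5.998 → step 23: x=0.751, v=1.073, θ=-0.139, ω=-0.395
apply F[23]=-5.622 → step 24: x=0.771, v=0.975, θ=-0.146, ω=-0.310
apply F[24]=-5.266 → step 25: x=0.790, v=0.884, θ=-0.152, ω=-0.236
apply F[25]=-4.930 → step 26: x=0.807, v=0.799, θ=-0.156, ω=-0.170
apply F[26]=-4.615 → step 27: x=0.822, v=0.721, θ=-0.158, ω=-0.113
apply F[27]=-4.320 → step 28: x=0.836, v=0.648, θ=-0.160, ω=-0.063
apply F[28]=-4.045 → step 29: x=0.848, v=0.580, θ=-0.161, ω=-0.020
apply F[29]=-3.790 → step 30: x=0.859, v=0.517, θ=-0.161, ω=0.017
apply F[30]=-3.553 → step 31: x=0.869, v=0.459, θ=-0.160, ω=0.049
apply F[31]=-3.333 → step 32: x=0.877, v=0.404, θ=-0.159, ω=0.077
apply F[32]=-3.130 → step 33: x=0.885, v=0.354, θ=-0.157, ω=0.100
apply F[33]=-2.940 → step 34: x=0.891, v=0.306, θ=-0.155, ω=0.120
apply F[34]=-2.766 → step 35: x=0.897, v=0.262, θ=-0.153, ω=0.136
max |θ| = 0.402 ≤ 0.491 over all 36 states.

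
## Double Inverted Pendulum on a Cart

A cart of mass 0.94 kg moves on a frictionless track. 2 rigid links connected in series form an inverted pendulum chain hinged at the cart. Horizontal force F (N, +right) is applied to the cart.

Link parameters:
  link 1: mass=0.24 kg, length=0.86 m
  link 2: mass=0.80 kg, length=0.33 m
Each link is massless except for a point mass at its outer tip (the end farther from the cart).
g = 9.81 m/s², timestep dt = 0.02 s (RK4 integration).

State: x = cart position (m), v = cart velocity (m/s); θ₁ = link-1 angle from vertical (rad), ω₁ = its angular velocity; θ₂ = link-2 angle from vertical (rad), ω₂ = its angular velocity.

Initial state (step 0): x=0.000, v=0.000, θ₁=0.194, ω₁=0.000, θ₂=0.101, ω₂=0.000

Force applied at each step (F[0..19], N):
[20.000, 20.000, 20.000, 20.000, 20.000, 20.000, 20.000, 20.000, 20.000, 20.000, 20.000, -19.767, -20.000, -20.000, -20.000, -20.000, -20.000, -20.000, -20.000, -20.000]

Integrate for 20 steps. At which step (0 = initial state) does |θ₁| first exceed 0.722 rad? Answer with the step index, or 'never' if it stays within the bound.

apply F[0]=+20.000 → step 1: x=0.004, v=0.371, θ₁=0.191, ω₁=-0.288, θ₂=0.098, ω₂=-0.312
apply F[1]=+20.000 → step 2: x=0.015, v=0.745, θ₁=0.182, ω₁=-0.583, θ₂=0.089, ω₂=-0.620
apply F[2]=+20.000 → step 3: x=0.034, v=1.124, θ₁=0.168, ω₁=-0.890, θ₂=0.073, ω₂=-0.916
apply F[3]=+20.000 → step 4: x=0.060, v=1.511, θ₁=0.147, ω₁=-1.218, θ₂=0.052, ω₂=-1.193
apply F[4]=+20.000 → step 5: x=0.094, v=1.907, θ₁=0.119, ω₁=-1.573, θ₂=0.026, ω₂=-1.438
apply F[5]=+20.000 → step 6: x=0.136, v=2.314, θ₁=0.084, ω₁=-1.963, θ₂=-0.005, ω₂=-1.637
apply F[6]=+20.000 → step 7: x=0.187, v=2.731, θ₁=0.040, ω₁=-2.394, θ₂=-0.039, ω₂=-1.774
apply F[7]=+20.000 → step 8: x=0.246, v=3.155, θ₁=-0.012, ω₁=-2.866, θ₂=-0.076, ω₂=-1.837
apply F[8]=+20.000 → step 9: x=0.313, v=3.580, θ₁=-0.075, ω₁=-3.371, θ₂=-0.112, ω₂=-1.834
apply F[9]=+20.000 → step 10: x=0.389, v=3.993, θ₁=-0.147, ω₁=-3.881, θ₂=-0.149, ω₂=-1.813
apply F[10]=+20.000 → step 11: x=0.472, v=4.379, θ₁=-0.230, ω₁=-4.347, θ₂=-0.185, ω₂=-1.869
apply F[11]=-19.767 → step 12: x=0.556, v=3.956, θ₁=-0.312, ω₁=-3.932, θ₂=-0.223, ω₂=-1.873
apply F[12]=-20.000 → step 13: x=0.631, v=3.554, θ₁=-0.388, ω₁=-3.595, θ₂=-0.260, ω₂=-1.785
apply F[13]=-20.000 → step 14: x=0.698, v=3.176, θ₁=-0.457, ω₁=-3.345, θ₂=-0.294, ω₂=-1.583
apply F[14]=-20.000 → step 15: x=0.758, v=2.820, θ₁=-0.522, ω₁=-3.176, θ₂=-0.322, ω₂=-1.267
apply F[15]=-20.000 → step 16: x=0.811, v=2.481, θ₁=-0.584, ω₁=-3.081, θ₂=-0.344, ω₂=-0.843
apply F[16]=-20.000 → step 17: x=0.857, v=2.153, θ₁=-0.646, ω₁=-3.049, θ₂=-0.355, ω₂=-0.321
apply F[17]=-20.000 → step 18: x=0.897, v=1.829, θ₁=-0.707, ω₁=-3.067, θ₂=-0.356, ω₂=0.284
apply F[18]=-20.000 → step 19: x=0.930, v=1.503, θ₁=-0.768, ω₁=-3.121, θ₂=-0.344, ω₂=0.948
apply F[19]=-20.000 → step 20: x=0.957, v=1.170, θ₁=-0.832, ω₁=-3.192, θ₂=-0.318, ω₂=1.640
|θ₁| = 0.768 > 0.722 first at step 19.

Answer: 19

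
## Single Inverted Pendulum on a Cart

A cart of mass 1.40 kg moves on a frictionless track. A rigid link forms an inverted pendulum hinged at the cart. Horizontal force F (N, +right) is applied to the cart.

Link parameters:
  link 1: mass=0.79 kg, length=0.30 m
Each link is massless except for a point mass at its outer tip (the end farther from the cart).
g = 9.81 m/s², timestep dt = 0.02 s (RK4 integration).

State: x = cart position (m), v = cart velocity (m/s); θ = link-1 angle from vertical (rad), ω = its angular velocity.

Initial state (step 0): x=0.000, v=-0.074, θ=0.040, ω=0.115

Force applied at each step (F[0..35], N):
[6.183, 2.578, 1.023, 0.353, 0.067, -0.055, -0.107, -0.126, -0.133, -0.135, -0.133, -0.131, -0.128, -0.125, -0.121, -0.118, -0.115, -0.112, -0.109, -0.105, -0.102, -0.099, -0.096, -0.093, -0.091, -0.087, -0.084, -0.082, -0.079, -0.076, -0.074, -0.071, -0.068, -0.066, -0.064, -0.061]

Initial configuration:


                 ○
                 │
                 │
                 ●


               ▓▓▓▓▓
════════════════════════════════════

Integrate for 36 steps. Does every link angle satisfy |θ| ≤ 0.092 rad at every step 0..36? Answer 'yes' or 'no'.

Answer: yes

Derivation:
apply F[0]=+6.183 → step 1: x=-0.001, v=0.010, θ=0.040, ω=-0.138
apply F[1]=+2.578 → step 2: x=-0.000, v=0.042, θ=0.036, ω=-0.221
apply F[2]=+1.023 → step 3: x=0.001, v=0.053, θ=0.032, ω=-0.235
apply F[3]=+0.353 → step 4: x=0.002, v=0.055, θ=0.027, ω=-0.222
apply F[4]=+0.067 → step 5: x=0.003, v=0.053, θ=0.023, ω=-0.200
apply F[5]=-0.055 → step 6: x=0.004, v=0.050, θ=0.019, ω=-0.176
apply F[6]=-0.107 → step 7: x=0.005, v=0.047, θ=0.016, ω=-0.153
apply F[7]=-0.126 → step 8: x=0.006, v=0.043, θ=0.013, ω=-0.132
apply F[8]=-0.133 → step 9: x=0.007, v=0.040, θ=0.011, ω=-0.114
apply F[9]=-0.135 → step 10: x=0.008, v=0.037, θ=0.008, ω=-0.098
apply F[10]=-0.133 → step 11: x=0.008, v=0.034, θ=0.007, ω=-0.084
apply F[11]=-0.131 → step 12: x=0.009, v=0.032, θ=0.005, ω=-0.072
apply F[12]=-0.128 → step 13: x=0.009, v=0.030, θ=0.004, ω=-0.061
apply F[13]=-0.125 → step 14: x=0.010, v=0.027, θ=0.003, ω=-0.052
apply F[14]=-0.121 → step 15: x=0.011, v=0.026, θ=0.002, ω=-0.044
apply F[15]=-0.118 → step 16: x=0.011, v=0.024, θ=0.001, ω=-0.037
apply F[16]=-0.115 → step 17: x=0.012, v=0.022, θ=0.000, ω=-0.032
apply F[17]=-0.112 → step 18: x=0.012, v=0.020, θ=-0.000, ω=-0.026
apply F[18]=-0.109 → step 19: x=0.012, v=0.019, θ=-0.001, ω=-0.022
apply F[19]=-0.105 → step 20: x=0.013, v=0.018, θ=-0.001, ω=-0.018
apply F[20]=-0.102 → step 21: x=0.013, v=0.016, θ=-0.002, ω=-0.015
apply F[21]=-0.099 → step 22: x=0.013, v=0.015, θ=-0.002, ω=-0.012
apply F[22]=-0.096 → step 23: x=0.014, v=0.014, θ=-0.002, ω=-0.010
apply F[23]=-0.093 → step 24: x=0.014, v=0.013, θ=-0.002, ω=-0.008
apply F[24]=-0.091 → step 25: x=0.014, v=0.012, θ=-0.003, ω=-0.006
apply F[25]=-0.087 → step 26: x=0.014, v=0.011, θ=-0.003, ω=-0.004
apply F[26]=-0.084 → step 27: x=0.015, v=0.010, θ=-0.003, ω=-0.003
apply F[27]=-0.082 → step 28: x=0.015, v=0.009, θ=-0.003, ω=-0.002
apply F[28]=-0.079 → step 29: x=0.015, v=0.008, θ=-0.003, ω=-0.001
apply F[29]=-0.076 → step 30: x=0.015, v=0.007, θ=-0.003, ω=-0.000
apply F[30]=-0.074 → step 31: x=0.015, v=0.007, θ=-0.003, ω=0.001
apply F[31]=-0.071 → step 32: x=0.015, v=0.006, θ=-0.003, ω=0.001
apply F[32]=-0.068 → step 33: x=0.016, v=0.005, θ=-0.003, ω=0.002
apply F[33]=-0.066 → step 34: x=0.016, v=0.005, θ=-0.003, ω=0.002
apply F[34]=-0.064 → step 35: x=0.016, v=0.004, θ=-0.003, ω=0.002
apply F[35]=-0.061 → step 36: x=0.016, v=0.004, θ=-0.003, ω=0.003
Max |angle| over trajectory = 0.040 rad; bound = 0.092 → within bound.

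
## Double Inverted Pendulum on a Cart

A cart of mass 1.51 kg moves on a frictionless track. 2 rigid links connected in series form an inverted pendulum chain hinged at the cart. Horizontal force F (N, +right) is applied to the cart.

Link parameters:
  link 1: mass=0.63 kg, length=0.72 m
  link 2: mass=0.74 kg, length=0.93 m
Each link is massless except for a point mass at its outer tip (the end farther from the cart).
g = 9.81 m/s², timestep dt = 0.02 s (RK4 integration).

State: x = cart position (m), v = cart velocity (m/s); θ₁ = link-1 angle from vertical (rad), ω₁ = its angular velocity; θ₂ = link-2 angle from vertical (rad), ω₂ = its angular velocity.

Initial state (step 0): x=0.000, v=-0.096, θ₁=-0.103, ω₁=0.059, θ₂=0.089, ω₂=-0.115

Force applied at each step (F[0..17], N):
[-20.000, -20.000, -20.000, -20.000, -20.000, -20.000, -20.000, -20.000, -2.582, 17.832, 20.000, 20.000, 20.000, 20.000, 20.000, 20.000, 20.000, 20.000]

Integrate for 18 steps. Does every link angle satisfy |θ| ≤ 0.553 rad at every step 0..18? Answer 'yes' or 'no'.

apply F[0]=-20.000 → step 1: x=-0.004, v=-0.342, θ₁=-0.099, ω₁=0.307, θ₂=0.088, ω₂=-0.022
apply F[1]=-20.000 → step 2: x=-0.014, v=-0.588, θ₁=-0.091, ω₁=0.562, θ₂=0.088, ω₂=0.066
apply F[2]=-20.000 → step 3: x=-0.028, v=-0.838, θ₁=-0.077, ω₁=0.828, θ₂=0.090, ω₂=0.148
apply F[3]=-20.000 → step 4: x=-0.047, v=-1.091, θ₁=-0.057, ω₁=1.111, θ₂=0.094, ω₂=0.220
apply F[4]=-20.000 → step 5: x=-0.072, v=-1.348, θ₁=-0.032, ω₁=1.415, θ₂=0.099, ω₂=0.279
apply F[5]=-20.000 → step 6: x=-0.101, v=-1.611, θ₁=-0.001, ω₁=1.744, θ₂=0.105, ω₂=0.324
apply F[6]=-20.000 → step 7: x=-0.136, v=-1.878, θ₁=0.038, ω₁=2.099, θ₂=0.112, ω₂=0.353
apply F[7]=-20.000 → step 8: x=-0.176, v=-2.148, θ₁=0.083, ω₁=2.481, θ₂=0.119, ω₂=0.366
apply F[8]=-2.582 → step 9: x=-0.220, v=-2.192, θ₁=0.134, ω₁=2.569, θ₂=0.126, ω₂=0.370
apply F[9]=+17.832 → step 10: x=-0.261, v=-1.976, θ₁=0.183, ω₁=2.322, θ₂=0.134, ω₂=0.360
apply F[10]=+20.000 → step 11: x=-0.299, v=-1.742, θ₁=0.227, ω₁=2.078, θ₂=0.141, ω₂=0.333
apply F[11]=+20.000 → step 12: x=-0.331, v=-1.518, θ₁=0.266, ω₁=1.874, θ₂=0.147, ω₂=0.289
apply F[12]=+20.000 → step 13: x=-0.359, v=-1.304, θ₁=0.302, ω₁=1.707, θ₂=0.152, ω₂=0.227
apply F[13]=+20.000 → step 14: x=-0.383, v=-1.097, θ₁=0.335, ω₁=1.574, θ₂=0.156, ω₂=0.148
apply F[14]=+20.000 → step 15: x=-0.403, v=-0.898, θ₁=0.365, ω₁=1.472, θ₂=0.158, ω₂=0.054
apply F[15]=+20.000 → step 16: x=-0.419, v=-0.704, θ₁=0.394, ω₁=1.398, θ₂=0.158, ω₂=-0.055
apply F[16]=+20.000 → step 17: x=-0.431, v=-0.516, θ₁=0.421, ω₁=1.348, θ₂=0.156, ω₂=-0.178
apply F[17]=+20.000 → step 18: x=-0.440, v=-0.331, θ₁=0.448, ω₁=1.322, θ₂=0.151, ω₂=-0.315
Max |angle| over trajectory = 0.448 rad; bound = 0.553 → within bound.

Answer: yes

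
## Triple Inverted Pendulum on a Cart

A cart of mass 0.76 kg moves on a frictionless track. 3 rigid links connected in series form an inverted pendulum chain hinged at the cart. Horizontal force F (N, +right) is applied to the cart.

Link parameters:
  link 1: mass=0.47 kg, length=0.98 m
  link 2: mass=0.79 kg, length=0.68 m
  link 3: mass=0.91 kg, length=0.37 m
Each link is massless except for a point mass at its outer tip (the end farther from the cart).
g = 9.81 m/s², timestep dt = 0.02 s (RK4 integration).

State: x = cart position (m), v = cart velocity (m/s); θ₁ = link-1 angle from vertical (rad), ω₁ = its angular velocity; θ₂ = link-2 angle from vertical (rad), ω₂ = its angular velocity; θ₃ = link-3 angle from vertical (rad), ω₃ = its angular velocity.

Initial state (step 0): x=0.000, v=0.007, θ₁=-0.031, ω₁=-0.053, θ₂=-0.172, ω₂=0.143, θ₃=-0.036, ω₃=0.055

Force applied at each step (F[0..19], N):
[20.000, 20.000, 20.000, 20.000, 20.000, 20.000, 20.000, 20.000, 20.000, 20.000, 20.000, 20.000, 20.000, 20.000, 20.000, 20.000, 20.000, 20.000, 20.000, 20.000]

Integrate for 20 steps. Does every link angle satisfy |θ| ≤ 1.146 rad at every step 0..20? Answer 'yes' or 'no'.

apply F[0]=+20.000 → step 1: x=0.006, v=0.549, θ₁=-0.037, ω₁=-0.531, θ₂=-0.171, ω₂=-0.045, θ₃=-0.034, ω₃=0.181
apply F[1]=+20.000 → step 2: x=0.022, v=1.093, θ₁=-0.052, ω₁=-1.026, θ₂=-0.174, ω₂=-0.208, θ₃=-0.029, ω₃=0.300
apply F[2]=+20.000 → step 3: x=0.049, v=1.641, θ₁=-0.078, ω₁=-1.548, θ₂=-0.179, ω₂=-0.328, θ₃=-0.022, ω₃=0.402
apply F[3]=+20.000 → step 4: x=0.088, v=2.187, θ₁=-0.114, ω₁=-2.098, θ₂=-0.186, ω₂=-0.391, θ₃=-0.013, ω₃=0.470
apply F[4]=+20.000 → step 5: x=0.137, v=2.715, θ₁=-0.162, ω₁=-2.657, θ₂=-0.194, ω₂=-0.397, θ₃=-0.003, ω₃=0.477
apply F[5]=+20.000 → step 6: x=0.196, v=3.204, θ₁=-0.221, ω₁=-3.186, θ₂=-0.202, ω₂=-0.373, θ₃=0.006, ω₃=0.398
apply F[6]=+20.000 → step 7: x=0.264, v=3.629, θ₁=-0.289, ω₁=-3.630, θ₂=-0.209, ω₂=-0.372, θ₃=0.012, ω₃=0.226
apply F[7]=+20.000 → step 8: x=0.341, v=3.978, θ₁=-0.365, ω₁=-3.951, θ₂=-0.217, ω₂=-0.451, θ₃=0.014, ω₃=-0.022
apply F[8]=+20.000 → step 9: x=0.423, v=4.258, θ₁=-0.446, ω₁=-4.150, θ₂=-0.228, ω₂=-0.639, θ₃=0.011, ω₃=-0.312
apply F[9]=+20.000 → step 10: x=0.511, v=4.484, θ₁=-0.530, ω₁=-4.248, θ₂=-0.244, ω₂=-0.934, θ₃=0.002, ω₃=-0.613
apply F[10]=+20.000 → step 11: x=0.602, v=4.671, θ₁=-0.616, ω₁=-4.276, θ₂=-0.266, ω₂=-1.314, θ₃=-0.014, ω₃=-0.913
apply F[11]=+20.000 → step 12: x=0.697, v=4.830, θ₁=-0.701, ω₁=-4.254, θ₂=-0.297, ω₂=-1.756, θ₃=-0.035, ω₃=-1.209
apply F[12]=+20.000 → step 13: x=0.795, v=4.964, θ₁=-0.785, ω₁=-4.192, θ₂=-0.337, ω₂=-2.240, θ₃=-0.062, ω₃=-1.508
apply F[13]=+20.000 → step 14: x=0.896, v=5.076, θ₁=-0.868, ω₁=-4.097, θ₂=-0.387, ω₂=-2.750, θ₃=-0.095, ω₃=-1.821
apply F[14]=+20.000 → step 15: x=0.998, v=5.166, θ₁=-0.949, ω₁=-3.968, θ₂=-0.447, ω₂=-3.272, θ₃=-0.135, ω₃=-2.160
apply F[15]=+20.000 → step 16: x=1.102, v=5.232, θ₁=-1.027, ω₁=-3.805, θ₂=-0.517, ω₂=-3.794, θ₃=-0.182, ω₃=-2.539
apply F[16]=+20.000 → step 17: x=1.207, v=5.271, θ₁=-1.101, ω₁=-3.608, θ₂=-0.598, ω₂=-4.303, θ₃=-0.237, ω₃=-2.973
apply F[17]=+20.000 → step 18: x=1.313, v=5.281, θ₁=-1.171, ω₁=-3.380, θ₂=-0.689, ω₂=-4.786, θ₃=-0.301, ω₃=-3.478
apply F[18]=+20.000 → step 19: x=1.418, v=5.256, θ₁=-1.236, ω₁=-3.127, θ₂=-0.790, ω₂=-5.225, θ₃=-0.377, ω₃=-4.069
apply F[19]=+20.000 → step 20: x=1.523, v=5.190, θ₁=-1.296, ω₁=-2.862, θ₂=-0.898, ω₂=-5.601, θ₃=-0.465, ω₃=-4.757
Max |angle| over trajectory = 1.296 rad; bound = 1.146 → exceeded.

Answer: no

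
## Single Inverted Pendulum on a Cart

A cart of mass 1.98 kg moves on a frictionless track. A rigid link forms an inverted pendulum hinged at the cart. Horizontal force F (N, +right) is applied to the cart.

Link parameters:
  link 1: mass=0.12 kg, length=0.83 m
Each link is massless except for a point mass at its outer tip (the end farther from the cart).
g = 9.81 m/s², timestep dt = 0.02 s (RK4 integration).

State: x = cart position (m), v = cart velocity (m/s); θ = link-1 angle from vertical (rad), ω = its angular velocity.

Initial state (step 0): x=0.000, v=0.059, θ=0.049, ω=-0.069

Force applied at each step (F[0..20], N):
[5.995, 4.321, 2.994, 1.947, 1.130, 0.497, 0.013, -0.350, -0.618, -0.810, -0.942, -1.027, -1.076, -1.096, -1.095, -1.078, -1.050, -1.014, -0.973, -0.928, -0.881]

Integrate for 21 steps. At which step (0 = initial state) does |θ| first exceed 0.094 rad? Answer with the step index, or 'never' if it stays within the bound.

apply F[0]=+5.995 → step 1: x=0.002, v=0.119, θ=0.047, ω=-0.130
apply F[1]=+4.321 → step 2: x=0.005, v=0.162, θ=0.044, ω=-0.171
apply F[2]=+2.994 → step 3: x=0.008, v=0.192, θ=0.040, ω=-0.197
apply F[3]=+1.947 → step 4: x=0.012, v=0.211, θ=0.036, ω=-0.211
apply F[4]=+1.130 → step 5: x=0.016, v=0.222, θ=0.032, ω=-0.216
apply F[5]=+0.497 → step 6: x=0.021, v=0.227, θ=0.028, ω=-0.215
apply F[6]=+0.013 → step 7: x=0.026, v=0.227, θ=0.023, ω=-0.208
apply F[7]=-0.350 → step 8: x=0.030, v=0.223, θ=0.019, ω=-0.199
apply F[8]=-0.618 → step 9: x=0.034, v=0.216, θ=0.016, ω=-0.187
apply F[9]=-0.810 → step 10: x=0.039, v=0.208, θ=0.012, ω=-0.174
apply F[10]=-0.942 → step 11: x=0.043, v=0.198, θ=0.009, ω=-0.159
apply F[11]=-1.027 → step 12: x=0.047, v=0.188, θ=0.006, ω=-0.145
apply F[12]=-1.076 → step 13: x=0.050, v=0.177, θ=0.003, ω=-0.131
apply F[13]=-1.096 → step 14: x=0.054, v=0.166, θ=0.000, ω=-0.117
apply F[14]=-1.095 → step 15: x=0.057, v=0.155, θ=-0.002, ω=-0.104
apply F[15]=-1.078 → step 16: x=0.060, v=0.144, θ=-0.004, ω=-0.092
apply F[16]=-1.050 → step 17: x=0.063, v=0.133, θ=-0.006, ω=-0.080
apply F[17]=-1.014 → step 18: x=0.065, v=0.123, θ=-0.007, ω=-0.069
apply F[18]=-0.973 → step 19: x=0.068, v=0.113, θ=-0.008, ω=-0.060
apply F[19]=-0.928 → step 20: x=0.070, v=0.104, θ=-0.009, ω=-0.051
apply F[20]=-0.881 → step 21: x=0.072, v=0.095, θ=-0.010, ω=-0.042
max |θ| = 0.049 ≤ 0.094 over all 22 states.

Answer: never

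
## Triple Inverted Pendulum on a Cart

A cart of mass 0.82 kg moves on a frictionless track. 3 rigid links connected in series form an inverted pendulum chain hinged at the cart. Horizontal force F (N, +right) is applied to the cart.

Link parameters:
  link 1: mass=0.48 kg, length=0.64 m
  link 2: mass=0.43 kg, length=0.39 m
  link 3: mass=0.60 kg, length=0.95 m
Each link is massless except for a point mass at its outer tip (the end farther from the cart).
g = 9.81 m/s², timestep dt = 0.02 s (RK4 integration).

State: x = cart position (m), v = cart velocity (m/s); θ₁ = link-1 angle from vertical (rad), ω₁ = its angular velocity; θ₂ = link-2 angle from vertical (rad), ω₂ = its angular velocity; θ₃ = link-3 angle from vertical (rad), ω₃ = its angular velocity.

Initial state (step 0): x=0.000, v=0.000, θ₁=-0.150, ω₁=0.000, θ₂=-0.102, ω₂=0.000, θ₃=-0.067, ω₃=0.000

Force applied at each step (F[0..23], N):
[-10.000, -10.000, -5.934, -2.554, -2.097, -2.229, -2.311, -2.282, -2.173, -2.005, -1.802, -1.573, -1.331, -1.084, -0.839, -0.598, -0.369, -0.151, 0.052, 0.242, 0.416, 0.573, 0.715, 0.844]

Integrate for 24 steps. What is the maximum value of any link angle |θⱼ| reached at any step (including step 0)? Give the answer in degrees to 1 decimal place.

apply F[0]=-10.000 → step 1: x=-0.002, v=-0.184, θ₁=-0.148, ω₁=0.203, θ₂=-0.101, ω₂=0.057, θ₃=-0.067, ω₃=0.019
apply F[1]=-10.000 → step 2: x=-0.007, v=-0.369, θ₁=-0.142, ω₁=0.413, θ₂=-0.100, ω₂=0.109, θ₃=-0.066, ω₃=0.038
apply F[2]=-5.934 → step 3: x=-0.016, v=-0.463, θ₁=-0.133, ω₁=0.489, θ₂=-0.097, ω₂=0.149, θ₃=-0.065, ω₃=0.055
apply F[3]=-2.554 → step 4: x=-0.025, v=-0.480, θ₁=-0.123, ω₁=0.455, θ₂=-0.094, ω₂=0.178, θ₃=-0.064, ω₃=0.070
apply F[4]=-2.097 → step 5: x=-0.035, v=-0.489, θ₁=-0.115, ω₁=0.415, θ₂=-0.090, ω₂=0.200, θ₃=-0.063, ω₃=0.084
apply F[5]=-2.229 → step 6: x=-0.045, v=-0.504, θ₁=-0.107, ω₁=0.390, θ₂=-0.086, ω₂=0.217, θ₃=-0.061, ω₃=0.097
apply F[6]=-2.311 → step 7: x=-0.055, v=-0.523, θ₁=-0.099, ω₁=0.377, θ₂=-0.081, ω₂=0.231, θ₃=-0.059, ω₃=0.108
apply F[7]=-2.282 → step 8: x=-0.066, v=-0.545, θ₁=-0.092, ω₁=0.370, θ₂=-0.077, ω₂=0.241, θ₃=-0.056, ω₃=0.119
apply F[8]=-2.173 → step 9: x=-0.077, v=-0.566, θ₁=-0.084, ω₁=0.368, θ₂=-0.072, ω₂=0.249, θ₃=-0.054, ω₃=0.128
apply F[9]=-2.005 → step 10: x=-0.088, v=-0.586, θ₁=-0.077, ω₁=0.367, θ₂=-0.067, ω₂=0.256, θ₃=-0.051, ω₃=0.137
apply F[10]=-1.802 → step 11: x=-0.100, v=-0.604, θ₁=-0.070, ω₁=0.367, θ₂=-0.062, ω₂=0.260, θ₃=-0.048, ω₃=0.144
apply F[11]=-1.573 → step 12: x=-0.112, v=-0.619, θ₁=-0.062, ω₁=0.365, θ₂=-0.056, ω₂=0.262, θ₃=-0.046, ω₃=0.149
apply F[12]=-1.331 → step 13: x=-0.125, v=-0.630, θ₁=-0.055, ω₁=0.362, θ₂=-0.051, ω₂=0.263, θ₃=-0.042, ω₃=0.154
apply F[13]=-1.084 → step 14: x=-0.138, v=-0.638, θ₁=-0.048, ω₁=0.357, θ₂=-0.046, ω₂=0.263, θ₃=-0.039, ω₃=0.158
apply F[14]=-0.839 → step 15: x=-0.150, v=-0.643, θ₁=-0.041, ω₁=0.350, θ₂=-0.041, ω₂=0.261, θ₃=-0.036, ω₃=0.160
apply F[15]=-0.598 → step 16: x=-0.163, v=-0.644, θ₁=-0.034, ω₁=0.341, θ₂=-0.035, ω₂=0.257, θ₃=-0.033, ω₃=0.162
apply F[16]=-0.369 → step 17: x=-0.176, v=-0.642, θ₁=-0.027, ω₁=0.330, θ₂=-0.030, ω₂=0.252, θ₃=-0.030, ω₃=0.163
apply F[17]=-0.151 → step 18: x=-0.189, v=-0.637, θ₁=-0.021, ω₁=0.318, θ₂=-0.025, ω₂=0.246, θ₃=-0.026, ω₃=0.163
apply F[18]=+0.052 → step 19: x=-0.202, v=-0.630, θ₁=-0.014, ω₁=0.304, θ₂=-0.020, ω₂=0.239, θ₃=-0.023, ω₃=0.162
apply F[19]=+0.242 → step 20: x=-0.214, v=-0.620, θ₁=-0.009, ω₁=0.289, θ₂=-0.016, ω₂=0.231, θ₃=-0.020, ω₃=0.160
apply F[20]=+0.416 → step 21: x=-0.226, v=-0.608, θ₁=-0.003, ω₁=0.273, θ₂=-0.011, ω₂=0.223, θ₃=-0.017, ω₃=0.158
apply F[21]=+0.573 → step 22: x=-0.238, v=-0.594, θ₁=0.002, ω₁=0.257, θ₂=-0.007, ω₂=0.213, θ₃=-0.014, ω₃=0.155
apply F[22]=+0.715 → step 23: x=-0.250, v=-0.578, θ₁=0.007, ω₁=0.240, θ₂=-0.003, ω₂=0.203, θ₃=-0.011, ω₃=0.151
apply F[23]=+0.844 → step 24: x=-0.261, v=-0.561, θ₁=0.012, ω₁=0.223, θ₂=0.001, ω₂=0.193, θ₃=-0.008, ω₃=0.147
Max |angle| over trajectory = 0.150 rad = 8.6°.

Answer: 8.6°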